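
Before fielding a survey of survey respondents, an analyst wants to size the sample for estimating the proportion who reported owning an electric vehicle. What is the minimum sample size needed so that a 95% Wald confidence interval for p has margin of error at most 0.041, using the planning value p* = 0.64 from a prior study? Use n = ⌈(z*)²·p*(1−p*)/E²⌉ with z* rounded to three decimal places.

z* = 1.960 at the 95% level.
p*(1−p*) = 0.64·0.36 = 0.2304.
(z*)²·p*(1−p*)/E² = 3.841600·0.2304/0.001681 = 526.535.
⌈526.535⌉ = 527.

n = 527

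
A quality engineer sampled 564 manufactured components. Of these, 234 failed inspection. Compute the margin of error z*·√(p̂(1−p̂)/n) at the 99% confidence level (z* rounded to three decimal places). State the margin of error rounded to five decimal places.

ME = 0.05344

Sample proportion p̂ = 234/564 = 0.41489.
SE(p̂) = √(0.41489·0.58511/564) = 0.020747.
For 99% confidence, z* = 2.576.
Margin of error = z*·SE = 2.576 × 0.020747 = 0.05344.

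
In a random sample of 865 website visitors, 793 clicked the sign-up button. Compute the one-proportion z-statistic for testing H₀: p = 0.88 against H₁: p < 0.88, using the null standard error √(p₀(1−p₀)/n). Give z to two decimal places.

p̂ = 793/865 = 0.91676.
Under H₀, SE = √(p₀(1−p₀)/n) = √(0.88·0.12/865) = √0.000122081 = 0.011049.
z = (0.91676 − 0.88)/0.011049 = 0.03676/0.011049 = 3.33.

z = 3.33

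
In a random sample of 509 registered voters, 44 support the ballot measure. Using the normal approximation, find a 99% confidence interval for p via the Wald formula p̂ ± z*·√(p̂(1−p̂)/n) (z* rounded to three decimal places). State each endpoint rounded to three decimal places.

(0.054, 0.119)

With x = 44 successes in n = 509, p̂ = 0.08644.
SE(p̂) = √(0.08644·0.91356/509) = 0.012456.
The 99% critical value is z* = 2.576.
Margin = 2.576·0.012456 = 0.03209.
CI: 0.08644 ± 0.03209 = (0.054, 0.119).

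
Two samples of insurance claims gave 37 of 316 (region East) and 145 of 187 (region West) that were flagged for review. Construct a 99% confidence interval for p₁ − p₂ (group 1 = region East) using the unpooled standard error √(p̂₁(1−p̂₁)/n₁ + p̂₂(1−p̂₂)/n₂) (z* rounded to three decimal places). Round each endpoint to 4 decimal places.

p̂₁ = 37/316 = 0.11709, p̂₂ = 145/187 = 0.77540; p̂₁ − p̂₂ = -0.65831.
Unpooled SE = √(p̂₁(1−p̂₁)/n₁ + p̂₂(1−p̂₂)/n₂) = √(0.000327148 + 0.000931306) = 0.035475.
For 99% confidence, z* = 2.576. Margin of error = 0.09138.
CI: -0.65831 ± 0.09138 = (-0.7497, -0.5669).

(-0.7497, -0.5669)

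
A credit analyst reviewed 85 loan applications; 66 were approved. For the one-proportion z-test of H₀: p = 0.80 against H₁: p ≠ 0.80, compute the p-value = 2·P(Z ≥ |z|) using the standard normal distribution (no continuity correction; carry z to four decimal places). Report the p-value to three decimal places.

p-value = 0.588

Sample proportion p̂ = 66/85 = 0.77647.
SE₀ = √(0.80·0.20/85) = 0.043386.
Test statistic (full precision, shown to 4 dp): z = (66/85 − 0.80)/SE₀ ≈ -0.5423.
From the standard normal, 2·P(Z ≥ |z|) = 0.588.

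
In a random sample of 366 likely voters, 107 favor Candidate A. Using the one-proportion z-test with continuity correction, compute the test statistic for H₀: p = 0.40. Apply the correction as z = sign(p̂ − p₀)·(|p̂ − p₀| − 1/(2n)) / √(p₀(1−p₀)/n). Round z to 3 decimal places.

z = -4.151

Sample proportion p̂ = 107/366 = 0.29235. p̂ − p₀ = -0.107650.
1/(2n) = 0.001366.
Corrected numerator: |-0.107650| − 0.001366 = 0.106284.
Under H₀, SE = √(p₀(1−p₀)/n) = √(0.40·0.60/366) = √0.000655738 = 0.025607.
z = −0.106284/0.025607 = -4.151.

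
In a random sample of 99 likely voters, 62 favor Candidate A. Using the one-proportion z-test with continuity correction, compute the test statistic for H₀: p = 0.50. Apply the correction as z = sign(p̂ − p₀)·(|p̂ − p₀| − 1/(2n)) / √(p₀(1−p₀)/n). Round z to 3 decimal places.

p̂ = 62/99 = 0.62626. p̂ − p₀ = 0.126263.
1/(2n) = 0.005051.
Corrected numerator: |0.126263| − 0.005051 = 0.121212.
SE₀ = √(0.50·0.50/99) = 0.050252.
z = +0.121212/0.050252 = 2.412.

z = 2.412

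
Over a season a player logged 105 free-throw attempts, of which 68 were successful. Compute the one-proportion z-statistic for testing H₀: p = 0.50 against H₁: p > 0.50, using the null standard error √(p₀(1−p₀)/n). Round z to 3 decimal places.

z = 3.025

With x = 68 successes in n = 105, p̂ = 0.64762.
Null standard error: √(0.50·0.50/105) = √0.002380952 = 0.048795.
Test statistic: z = 0.14762/0.048795 = 3.025.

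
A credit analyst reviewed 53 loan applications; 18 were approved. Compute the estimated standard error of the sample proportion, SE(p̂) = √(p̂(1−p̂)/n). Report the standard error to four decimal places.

SE = 0.0651

p̂ = 18/53 = 0.33962.
p̂(1−p̂) = 0.33962·0.66038 = 0.224278.
Dividing by n and taking the root: √0.004231660 = 0.0651.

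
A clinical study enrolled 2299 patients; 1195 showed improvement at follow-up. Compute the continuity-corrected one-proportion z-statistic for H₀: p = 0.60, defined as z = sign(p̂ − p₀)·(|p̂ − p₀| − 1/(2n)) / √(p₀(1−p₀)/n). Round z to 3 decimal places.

Sample proportion p̂ = 1195/2299 = 0.51979. p̂ − p₀ = -0.080209.
1/(2n) = 0.000217.
Corrected numerator: |-0.080209| − 0.000217 = 0.079992.
Null standard error: √(0.60·0.40/2299) = √0.000104393 = 0.010217.
z = (−)0.079992/0.010217 = -7.829.

z = -7.829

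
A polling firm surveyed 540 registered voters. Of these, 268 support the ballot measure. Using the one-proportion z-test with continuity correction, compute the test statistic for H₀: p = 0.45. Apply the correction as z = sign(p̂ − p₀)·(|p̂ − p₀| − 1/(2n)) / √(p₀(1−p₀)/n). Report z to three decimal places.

The sample proportion is 268/540 = 0.49630. p̂ − p₀ = 0.046296.
Continuity correction 1/(2n) = 1/1080 = 0.000926.
Corrected numerator: |0.046296| − 0.000926 = 0.045370.
SE₀ = √(0.45·0.55/540) = 0.021409.
z = (+)0.045370/0.021409 = 2.119.

z = 2.119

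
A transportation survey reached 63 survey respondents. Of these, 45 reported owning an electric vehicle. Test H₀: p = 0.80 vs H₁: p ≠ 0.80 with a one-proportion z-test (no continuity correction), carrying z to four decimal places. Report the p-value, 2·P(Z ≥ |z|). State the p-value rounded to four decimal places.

p-value = 0.0890

With x = 45 successes in n = 63, p̂ = 0.71429.
Under H₀, SE = √(p₀(1−p₀)/n) = √(0.80·0.20/63) = √0.002539683 = 0.050395.
z = (p̂ − p₀)/SE = (45/63 − 0.80)/0.050395 ≈ -1.7008.
p-value = 2·P(Z ≥ |z|) with z = -1.7008 → 0.0890.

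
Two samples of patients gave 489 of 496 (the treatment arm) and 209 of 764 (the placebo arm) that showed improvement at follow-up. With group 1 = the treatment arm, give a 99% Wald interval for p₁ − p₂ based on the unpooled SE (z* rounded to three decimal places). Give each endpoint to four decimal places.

p̂₁ = 0.98589, p̂₂ = 0.27356, so the observed difference is 0.71233.
Unpooled SE = √(p̂₁(1−p̂₁)/n₁ + p̂₂(1−p̂₂)/n₂) = √(0.000028052 + 0.000260111) = 0.016975.
For 99% confidence, z* = 2.576. Margin = 2.576·0.016975 = 0.04373.
CI: 0.71233 ± 0.04373 = (0.6686, 0.7561).

(0.6686, 0.7561)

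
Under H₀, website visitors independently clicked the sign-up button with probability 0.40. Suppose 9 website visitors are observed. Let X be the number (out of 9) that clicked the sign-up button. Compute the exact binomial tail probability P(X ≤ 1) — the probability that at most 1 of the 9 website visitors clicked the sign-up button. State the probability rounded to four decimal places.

P = 0.0705

X is binomial with n = 9 and p = 0.40.
P(X ≤ 1) = C(9,0)·0.40^0·0.60^9 + C(9,1)·0.40^1·0.60^8.
= 0.010078 + 0.060466 = 0.0705.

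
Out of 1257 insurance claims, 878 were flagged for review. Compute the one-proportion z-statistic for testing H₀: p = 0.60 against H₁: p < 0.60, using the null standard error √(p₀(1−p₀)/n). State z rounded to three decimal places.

Sample proportion p̂ = 878/1257 = 0.69849.
Null standard error: √(0.60·0.40/1257) = √0.000190931 = 0.013818.
Test statistic: z = 0.09849/0.013818 = 7.128.

z = 7.128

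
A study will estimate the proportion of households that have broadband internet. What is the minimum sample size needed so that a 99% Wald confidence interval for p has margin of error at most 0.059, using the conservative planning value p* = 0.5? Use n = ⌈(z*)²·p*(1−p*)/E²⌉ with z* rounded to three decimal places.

n = 477

z* = 2.576 at the 99% level.
p*(1−p*) = 0.2500.
(z*)²·p*(1−p*)/E² = 6.635776·0.2500/0.003481 = 476.571.
Rounding up, n = 477.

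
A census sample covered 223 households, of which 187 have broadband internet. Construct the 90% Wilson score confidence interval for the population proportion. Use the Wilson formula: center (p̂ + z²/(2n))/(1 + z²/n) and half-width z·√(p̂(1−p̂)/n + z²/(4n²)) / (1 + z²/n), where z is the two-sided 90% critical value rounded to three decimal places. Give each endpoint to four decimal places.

Here p̂ = 187/223 = 0.83857 and z = 1.645 (z² = 2.706025).
Denominator 1 + z²/n = 1 + 2.706025/223 = 1.012135.
Center = (0.83857 + 0.006067)/1.012135 = 0.83451.
Radicand: p̂(1−p̂)/n + z²/(4n²) = 0.000607057 + 0.000013604 = 0.000620661.
Half-width = 1.645·√0.000620661/1.012135 = 0.04049.
Interval: 0.83451 ± 0.04049 → (0.7940, 0.8750).

(0.7940, 0.8750)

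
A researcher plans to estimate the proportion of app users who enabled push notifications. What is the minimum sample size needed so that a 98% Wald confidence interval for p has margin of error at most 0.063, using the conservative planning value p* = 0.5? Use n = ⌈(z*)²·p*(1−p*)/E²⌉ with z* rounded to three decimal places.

n = 341

z* = 2.326 at the 98% level.
p*(1−p*) = 0.50·0.50 = 0.2500.
(z*)²·p*(1−p*)/E² = 5.410276·0.2500/0.003969 = 340.783.
Rounding up, n = 341.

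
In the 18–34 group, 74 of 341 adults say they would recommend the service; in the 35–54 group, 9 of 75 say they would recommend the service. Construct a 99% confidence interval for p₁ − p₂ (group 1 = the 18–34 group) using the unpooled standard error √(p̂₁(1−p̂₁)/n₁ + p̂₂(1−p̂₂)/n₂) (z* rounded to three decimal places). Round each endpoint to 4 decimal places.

(-0.0155, 0.2095)

p̂₁ = 0.21701, p̂₂ = 0.12000, so the observed difference is 0.09701.
SE = √(0.000498287 + 0.001408000) = √0.001906287 = 0.043661.
z* = 2.576 at the 99% level. Margin of error = 0.11247.
Interval: 0.09701 ± 0.11247 → (-0.0155, 0.2095).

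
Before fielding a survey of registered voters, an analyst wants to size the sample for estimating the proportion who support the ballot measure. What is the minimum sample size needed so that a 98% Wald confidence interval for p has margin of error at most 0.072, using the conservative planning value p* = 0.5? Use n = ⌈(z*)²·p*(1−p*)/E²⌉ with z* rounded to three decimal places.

n = 261

For 98% confidence, z* = 2.326.
p*(1−p*) = 0.2500.
Required n before rounding: 5.410276 × 0.2500 / 0.072² = 260.912.
Rounding up, n = 261.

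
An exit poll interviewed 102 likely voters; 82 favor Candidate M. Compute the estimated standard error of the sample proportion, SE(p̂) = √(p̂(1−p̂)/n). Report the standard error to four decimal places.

SE = 0.0393

p̂ = 82/102 = 0.80392.
p̂(1−p̂) = 0.80392·0.19608 = 0.157633.
SE = √(0.157633/102) = 0.0393.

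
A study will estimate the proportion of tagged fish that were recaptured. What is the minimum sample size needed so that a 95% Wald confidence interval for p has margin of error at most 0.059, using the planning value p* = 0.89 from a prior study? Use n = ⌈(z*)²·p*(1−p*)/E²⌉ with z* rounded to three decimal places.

n = 109

z* = 1.960 at the 95% level.
p*(1−p*) = 0.0979.
(z*)²·p*(1−p*)/E² = 3.841600·0.0979/0.003481 = 108.042.
Rounding up, n = 109.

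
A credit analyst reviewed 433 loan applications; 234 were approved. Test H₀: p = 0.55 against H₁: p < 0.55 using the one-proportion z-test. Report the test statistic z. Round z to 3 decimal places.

p̂ = 234/433 = 0.54042.
Null standard error: √(0.55·0.45/433) = √0.000571594 = 0.023908.
z = (p̂ − p₀)/SE = (0.54042 − 0.55)/0.023908 = -0.401.

z = -0.401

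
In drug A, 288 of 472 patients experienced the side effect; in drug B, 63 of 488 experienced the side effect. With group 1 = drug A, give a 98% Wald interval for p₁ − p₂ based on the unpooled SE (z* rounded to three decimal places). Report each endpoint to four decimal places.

p̂₁ = 0.61017, p̂₂ = 0.12910, so the observed difference is 0.48107.
SE = √(0.000503946 + 0.000230393) = √0.000734339 = 0.027099.
For 98% confidence, z* = 2.326. Margin = 2.326·0.027099 = 0.06303.
So the interval runs from 0.4180 to 0.5441.

(0.4180, 0.5441)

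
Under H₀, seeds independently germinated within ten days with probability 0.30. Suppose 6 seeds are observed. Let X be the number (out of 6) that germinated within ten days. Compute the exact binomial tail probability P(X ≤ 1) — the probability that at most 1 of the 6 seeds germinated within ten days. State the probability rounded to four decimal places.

P = 0.4202

X ~ Binomial(n=6, p=0.30).
P(X ≤ 1) = C(6,0)·0.30^0·0.70^6 + C(6,1)·0.30^1·0.70^5.
= 0.117649 + 0.302526 = 0.4202.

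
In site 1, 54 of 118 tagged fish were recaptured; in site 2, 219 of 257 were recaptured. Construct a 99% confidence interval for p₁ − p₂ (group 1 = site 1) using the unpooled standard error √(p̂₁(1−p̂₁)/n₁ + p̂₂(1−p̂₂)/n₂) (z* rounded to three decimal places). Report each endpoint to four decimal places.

(-0.5257, -0.2633)

p̂₁ = 0.45763, p̂₂ = 0.85214, so the observed difference is -0.39451.
Unpooled SE = √(p̂₁(1−p̂₁)/n₁ + p̂₂(1−p̂₂)/n₂) = √(0.002103428 + 0.000490262) = 0.050928.
For 99% confidence, z* = 2.576. Margin = 2.576·0.050928 = 0.13119.
So the interval runs from -0.5257 to -0.2633.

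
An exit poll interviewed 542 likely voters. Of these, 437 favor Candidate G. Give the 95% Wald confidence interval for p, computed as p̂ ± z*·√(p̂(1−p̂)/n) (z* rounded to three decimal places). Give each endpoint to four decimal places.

(0.7730, 0.8395)

The sample proportion is 437/542 = 0.80627.
SE = √(p̂(1−p̂)/n) = √(0.156197/542) = 0.016976.
z* = 1.960 at the 95% level.
Margin of error: 1.960 × 0.016976 = 0.03327.
CI: 0.80627 ± 0.03327 = (0.7730, 0.8395).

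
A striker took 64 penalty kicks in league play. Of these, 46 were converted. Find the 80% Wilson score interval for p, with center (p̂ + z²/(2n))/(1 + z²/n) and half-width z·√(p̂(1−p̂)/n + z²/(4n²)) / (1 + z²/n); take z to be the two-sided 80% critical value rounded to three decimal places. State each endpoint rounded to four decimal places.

(0.6419, 0.7846)

p̂ = 46/64 = 0.71875; z = 1.282, so z² = 1.643524.
Denominator 1 + z²/n = 1 + 1.643524/64 = 1.025680.
Adjusted center: (0.71875 + z²/(2n))/1.025680 = 0.71327.
Radicand: p̂(1−p̂)/n + z²/(4n²) = 0.003158569 + 0.000100313 = 0.003258882.
Half-width = z·√(radicand)/denom = 1.282·0.057087/1.025680 = 0.07135.
So the interval runs from 0.6419 to 0.7846.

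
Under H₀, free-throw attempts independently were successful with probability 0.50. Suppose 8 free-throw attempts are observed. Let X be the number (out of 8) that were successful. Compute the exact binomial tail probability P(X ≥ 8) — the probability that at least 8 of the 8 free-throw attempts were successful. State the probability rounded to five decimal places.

P = 0.00391

X is binomial with n = 8 and p = 0.50.
P(X ≥ 8) = C(8,8)·0.50^8·0.50^0.
= 0.003906 = 0.00391.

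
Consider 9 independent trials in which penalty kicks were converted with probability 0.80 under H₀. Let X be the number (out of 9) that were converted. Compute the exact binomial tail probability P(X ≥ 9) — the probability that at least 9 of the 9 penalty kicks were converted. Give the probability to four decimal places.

P = 0.1342

X ~ Binomial(n=9, p=0.80).
P(X ≥ 9) = C(9,9)·0.80^9·0.20^0.
= 0.134218 = 0.1342.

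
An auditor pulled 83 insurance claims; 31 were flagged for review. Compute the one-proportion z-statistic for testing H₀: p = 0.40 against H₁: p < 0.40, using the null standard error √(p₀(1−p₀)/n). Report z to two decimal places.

z = -0.49

Sample proportion p̂ = 31/83 = 0.37349.
Under H₀, SE = √(p₀(1−p₀)/n) = √(0.40·0.60/83) = √0.002891566 = 0.053773.
z = (p̂ − p₀)/SE = (0.37349 − 0.40)/0.053773 = -0.49.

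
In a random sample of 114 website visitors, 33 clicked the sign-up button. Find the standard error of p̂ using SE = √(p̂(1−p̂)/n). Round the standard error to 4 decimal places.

The sample proportion is 33/114 = 0.28947.
p̂(1−p̂) = 0.205677.
SE = √(0.205677/114) = 0.0425.

SE = 0.0425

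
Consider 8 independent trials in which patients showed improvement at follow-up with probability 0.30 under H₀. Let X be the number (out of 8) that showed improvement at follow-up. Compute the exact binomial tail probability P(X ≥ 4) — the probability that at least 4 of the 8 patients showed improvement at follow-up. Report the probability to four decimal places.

P = 0.1941

X is binomial with n = 8 and p = 0.30.
P(X ≥ 4) = Σ_{j=4}^{8} C(8,j)·0.30^j·0.70^{8−j}.
= 0.136137 + 0.046675 + 0.010002 + 0.001225 + 0.000066 = 0.1941.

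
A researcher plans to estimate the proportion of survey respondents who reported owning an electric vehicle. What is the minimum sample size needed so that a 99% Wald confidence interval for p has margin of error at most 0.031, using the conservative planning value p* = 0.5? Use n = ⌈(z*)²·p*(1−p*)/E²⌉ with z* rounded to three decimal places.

The 99% critical value is z* = 2.576.
p*(1−p*) = 0.2500.
Required n before rounding: 6.635776 × 0.2500 / 0.031² = 1726.268.
Rounding up, n = 1727.

n = 1727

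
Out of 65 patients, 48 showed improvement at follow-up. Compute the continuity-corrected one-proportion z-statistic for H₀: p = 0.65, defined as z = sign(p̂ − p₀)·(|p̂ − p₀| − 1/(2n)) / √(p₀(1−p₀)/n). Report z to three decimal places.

p̂ = 48/65 = 0.73846. p̂ − p₀ = 0.088462.
Continuity correction 1/(2n) = 1/130 = 0.007692.
Corrected numerator: |0.088462| − 0.007692 = 0.080770.
Under H₀, SE = √(p₀(1−p₀)/n) = √(0.65·0.35/65) = √0.003500000 = 0.059161.
z = (+)0.080770/0.059161 = 1.365.

z = 1.365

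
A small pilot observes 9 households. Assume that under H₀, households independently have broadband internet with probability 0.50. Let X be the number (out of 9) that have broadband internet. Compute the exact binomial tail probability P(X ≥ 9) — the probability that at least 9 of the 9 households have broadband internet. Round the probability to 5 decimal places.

P = 0.00195

X ~ Binomial(n=9, p=0.50).
P(X ≥ 9) = C(9,9)·0.50^9·0.50^0.
= 0.001953 = 0.00195.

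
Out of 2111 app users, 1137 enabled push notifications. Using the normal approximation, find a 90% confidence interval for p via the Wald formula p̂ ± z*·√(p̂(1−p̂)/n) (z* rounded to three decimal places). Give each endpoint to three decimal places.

Sample proportion p̂ = 1137/2111 = 0.53861.
SE = √(p̂(1−p̂)/n) = √(0.248509/2111) = 0.010850.
For 90% confidence, z* = 1.645.
Margin of error: 1.645 × 0.010850 = 0.01785.
Interval: 0.53861 ± 0.01785 → (0.521, 0.556).

(0.521, 0.556)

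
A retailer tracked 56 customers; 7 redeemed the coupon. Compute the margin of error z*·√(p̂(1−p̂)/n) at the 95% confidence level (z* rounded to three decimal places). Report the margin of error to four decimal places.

ME = 0.0866

p̂ = 7/56 = 0.12500.
SE(p̂) = √(0.12500·0.87500/56) = 0.044194.
For 95% confidence, z* = 1.960.
Margin of error = z*·SE = 1.960 × 0.044194 = 0.0866.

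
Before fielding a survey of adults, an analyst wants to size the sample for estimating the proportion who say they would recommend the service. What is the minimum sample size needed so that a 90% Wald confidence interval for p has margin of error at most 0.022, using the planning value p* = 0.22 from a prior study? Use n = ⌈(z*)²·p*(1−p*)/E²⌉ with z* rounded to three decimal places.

z* = 1.645 at the 90% level.
p*(1−p*) = 0.22·0.78 = 0.1716.
Required n before rounding: 2.706025 × 0.1716 / 0.022² = 959.409.
Rounding up, n = 960.

n = 960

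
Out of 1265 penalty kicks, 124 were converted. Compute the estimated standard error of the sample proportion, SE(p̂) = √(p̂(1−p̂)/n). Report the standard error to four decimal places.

SE = 0.0084

p̂ = 124/1265 = 0.09802.
p̂(1−p̂) = 0.088412.
SE = √(0.088412/1265) = 0.0084.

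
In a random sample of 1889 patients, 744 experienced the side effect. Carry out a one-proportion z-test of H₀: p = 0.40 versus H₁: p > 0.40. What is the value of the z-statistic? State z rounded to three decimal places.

p̂ = 744/1889 = 0.39386.
Under H₀, SE = √(p₀(1−p₀)/n) = √(0.40·0.60/1889) = √0.000127051 = 0.011272.
z = (0.39386 − 0.40)/0.011272 = -0.00614/0.011272 = -0.545.

z = -0.545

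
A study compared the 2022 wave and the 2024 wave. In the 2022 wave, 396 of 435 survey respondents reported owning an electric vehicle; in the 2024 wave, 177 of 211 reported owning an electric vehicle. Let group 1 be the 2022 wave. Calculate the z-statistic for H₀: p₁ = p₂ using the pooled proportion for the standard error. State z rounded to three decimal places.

Sample proportions: p̂₁ = 396/435 = 0.91034 and p̂₂ = 177/211 = 0.83886.
Pooling: p̂ = 573/646 = 0.88700.
Pooled SE = √[0.1002334·0.00703819] ≈ 0.026561.
z = 0.07148/0.026561 = 2.691.

z = 2.691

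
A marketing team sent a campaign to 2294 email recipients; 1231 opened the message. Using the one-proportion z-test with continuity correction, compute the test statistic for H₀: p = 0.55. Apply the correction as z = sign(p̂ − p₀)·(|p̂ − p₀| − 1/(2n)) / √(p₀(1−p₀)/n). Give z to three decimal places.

The sample proportion is 1231/2294 = 0.53662. p̂ − p₀ = -0.013383.
1/(2n) = 0.000218.
Corrected numerator: |-0.013383| − 0.000218 = 0.013165.
Null standard error: √(0.55·0.45/2294) = √0.000107890 = 0.010387.
z = −0.013165/0.010387 = -1.267.

z = -1.267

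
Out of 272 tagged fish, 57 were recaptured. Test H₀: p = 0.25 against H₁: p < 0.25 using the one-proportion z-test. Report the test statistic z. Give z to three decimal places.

The sample proportion is 57/272 = 0.20956.
Under H₀, SE = √(p₀(1−p₀)/n) = √(0.25·0.75/272) = √0.000689338 = 0.026255.
Test statistic: z = -0.04044/0.026255 = -1.540.

z = -1.540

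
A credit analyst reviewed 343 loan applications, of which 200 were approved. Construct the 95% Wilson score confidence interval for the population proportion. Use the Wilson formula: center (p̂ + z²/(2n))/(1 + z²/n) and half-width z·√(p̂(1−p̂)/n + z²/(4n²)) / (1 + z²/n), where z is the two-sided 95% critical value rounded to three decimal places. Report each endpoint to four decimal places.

(0.5303, 0.6341)

Here p̂ = 200/343 = 0.58309 and z = 1.960 (z² = 3.841600).
1 + z²/n = 1.011200.
Adjusted center: (0.58309 + z²/(2n))/1.011200 = 0.58217.
Radicand: p̂(1−p̂)/n + z²/(4n²) = 0.000708735 + 0.000008163 = 0.000716898.
Half-width = 1.960·√0.000716898/1.011200 = 0.05190.
CI: 0.58217 ± 0.05190 = (0.5303, 0.6341).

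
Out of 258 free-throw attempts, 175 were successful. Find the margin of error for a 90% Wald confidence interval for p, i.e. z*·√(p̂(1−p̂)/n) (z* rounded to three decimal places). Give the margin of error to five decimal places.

ME = 0.04784

Sample proportion p̂ = 175/258 = 0.67829.
SE = √(p̂(1−p̂)/n) = √(0.218211/258) = 0.029082.
The 90% critical value is z* = 1.645.
So ME = 0.04784.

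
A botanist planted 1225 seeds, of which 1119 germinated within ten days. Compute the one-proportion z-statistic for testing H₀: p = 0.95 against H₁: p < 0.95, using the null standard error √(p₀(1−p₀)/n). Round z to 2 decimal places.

Sample proportion p̂ = 1119/1225 = 0.91347.
Null standard error: √(0.95·0.05/1225) = √0.000038776 = 0.006227.
z = (0.91347 − 0.95)/0.006227 = -0.03653/0.006227 = -5.87.

z = -5.87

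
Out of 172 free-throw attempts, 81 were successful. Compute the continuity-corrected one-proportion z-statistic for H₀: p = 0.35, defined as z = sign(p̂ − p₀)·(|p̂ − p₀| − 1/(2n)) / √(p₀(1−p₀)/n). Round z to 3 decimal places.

p̂ = 81/172 = 0.47093. p̂ − p₀ = 0.120930.
Continuity correction 1/(2n) = 1/344 = 0.002907.
Corrected numerator: |0.120930| − 0.002907 = 0.118023.
Null standard error: √(0.35·0.65/172) = √0.001322674 = 0.036369.
z = (+)0.118023/0.036369 = 3.245.

z = 3.245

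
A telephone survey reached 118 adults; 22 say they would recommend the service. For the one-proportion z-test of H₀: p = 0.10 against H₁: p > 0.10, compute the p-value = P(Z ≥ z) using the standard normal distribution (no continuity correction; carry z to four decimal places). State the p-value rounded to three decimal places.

p-value = 0.001

With x = 22 successes in n = 118, p̂ = 0.18644.
Null standard error: √(0.10·0.90/118) = √0.000762712 = 0.027617.
z = (p̂ − p₀)/SE = (22/118 − 0.10)/0.027617 ≈ 3.1300.
p-value = P(Z ≥ z) with z = 3.1300 → 0.001.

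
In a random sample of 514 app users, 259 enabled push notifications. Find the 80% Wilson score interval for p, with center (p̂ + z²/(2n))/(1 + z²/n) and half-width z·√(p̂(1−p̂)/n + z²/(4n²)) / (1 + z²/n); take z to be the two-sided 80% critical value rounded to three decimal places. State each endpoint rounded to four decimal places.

Here p̂ = 259/514 = 0.50389 and z = 1.282 (z² = 1.643524).
Denominator 1 + z²/n = 1 + 1.643524/514 = 1.003198.
Center = (0.50389 + 0.001599)/1.003198 = 0.50388.
Radicand: p̂(1−p̂)/n + z²/(4n²) = 0.000486352 + 0.000001555 = 0.000487907.
Half-width = 1.282·√0.000487907/1.003198 = 0.02823.
Interval: 0.50388 ± 0.02823 → (0.4757, 0.5321).

(0.4757, 0.5321)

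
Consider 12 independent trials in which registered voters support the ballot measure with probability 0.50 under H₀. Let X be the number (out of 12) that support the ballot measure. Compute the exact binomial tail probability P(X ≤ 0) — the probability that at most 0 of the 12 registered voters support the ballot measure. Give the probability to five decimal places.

X ~ Binomial(n=12, p=0.50).
P(X ≤ 0) = C(12,0)·0.50^0·0.50^12.
= 0.000244 = 0.00024.

P = 0.00024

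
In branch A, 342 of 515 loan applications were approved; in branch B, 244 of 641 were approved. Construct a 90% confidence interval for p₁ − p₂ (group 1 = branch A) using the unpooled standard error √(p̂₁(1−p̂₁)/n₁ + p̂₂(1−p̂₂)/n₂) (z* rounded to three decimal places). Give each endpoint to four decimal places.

p̂₁ = 342/515 = 0.66408, p̂₂ = 244/641 = 0.38066; p̂₁ − p̂₂ = 0.28342.
SE = √(0.000433162 + 0.000367795) = √0.000800957 = 0.028301.
For 90% confidence, z* = 1.645. Margin = 1.645·0.028301 = 0.04656.
So the interval runs from 0.2369 to 0.3300.

(0.2369, 0.3300)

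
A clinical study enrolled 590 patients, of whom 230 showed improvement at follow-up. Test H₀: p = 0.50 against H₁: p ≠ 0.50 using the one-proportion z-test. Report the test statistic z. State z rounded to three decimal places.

z = -5.352

Sample proportion p̂ = 230/590 = 0.38983.
Under H₀, SE = √(p₀(1−p₀)/n) = √(0.50·0.50/590) = √0.000423729 = 0.020585.
z = (0.38983 − 0.50)/0.020585 = -0.11017/0.020585 = -5.352.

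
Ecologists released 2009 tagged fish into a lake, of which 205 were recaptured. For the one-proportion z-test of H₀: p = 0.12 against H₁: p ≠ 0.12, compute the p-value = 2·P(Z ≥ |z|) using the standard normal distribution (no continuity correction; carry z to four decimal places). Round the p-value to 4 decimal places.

Sample proportion p̂ = 205/2009 = 0.10204.
Null standard error: √(0.12·0.88/2009) = √0.000052563 = 0.007250.
Test statistic (full precision, shown to 4 dp): z = (205/2009 − 0.12)/SE₀ ≈ -2.4771.
p-value = 2·P(Z ≥ |z|) with z = -2.4771 → 0.0132.

p-value = 0.0132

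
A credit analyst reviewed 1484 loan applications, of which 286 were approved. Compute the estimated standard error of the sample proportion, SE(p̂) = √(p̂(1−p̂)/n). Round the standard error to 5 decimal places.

With x = 286 successes in n = 1484, p̂ = 0.19272.
p̂(1−p̂) = 0.19272·0.80728 = 0.155579.
SE = √(0.155579/1484) = √0.000104838 = 0.01024.

SE = 0.01024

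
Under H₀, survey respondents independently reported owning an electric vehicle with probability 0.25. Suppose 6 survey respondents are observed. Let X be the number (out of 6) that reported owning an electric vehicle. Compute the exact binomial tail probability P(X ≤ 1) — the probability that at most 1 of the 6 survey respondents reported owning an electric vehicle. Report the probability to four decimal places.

P = 0.5339

X is binomial with n = 6 and p = 0.25.
P(X ≤ 1) = C(6,0)·0.25^0·0.75^6 + C(6,1)·0.25^1·0.75^5.
= 0.177979 + 0.355957 = 0.5339.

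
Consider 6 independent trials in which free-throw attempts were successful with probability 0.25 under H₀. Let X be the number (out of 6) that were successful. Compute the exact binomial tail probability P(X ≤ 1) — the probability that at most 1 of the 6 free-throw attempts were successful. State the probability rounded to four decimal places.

P = 0.5339

X ~ Binomial(n=6, p=0.25).
P(X ≤ 1) = C(6,0)·0.25^0·0.75^6 + C(6,1)·0.25^1·0.75^5.
= 0.177979 + 0.355957 = 0.5339.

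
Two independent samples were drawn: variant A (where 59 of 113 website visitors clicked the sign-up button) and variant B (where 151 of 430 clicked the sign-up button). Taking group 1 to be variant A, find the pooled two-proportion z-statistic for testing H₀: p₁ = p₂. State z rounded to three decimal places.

z = 3.321

p̂₁ = 59/113 = 0.52212, p̂₂ = 151/430 = 0.35116.
Pooling: p̂ = 210/543 = 0.38674.
Pooled SE = √[0.2371722·0.01117514] ≈ 0.051482.
z = (p̂₁ − p̂₂)/SE = (0.52212 − 0.35116)/0.051482 = 0.17096/0.051482 = 3.321.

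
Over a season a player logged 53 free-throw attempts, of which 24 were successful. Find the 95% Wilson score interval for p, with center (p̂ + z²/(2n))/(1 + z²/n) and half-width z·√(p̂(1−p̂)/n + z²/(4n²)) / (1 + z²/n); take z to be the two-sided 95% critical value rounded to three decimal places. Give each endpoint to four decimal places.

p̂ = 24/53 = 0.45283; z = 1.960, so z² = 3.841600.
Denominator 1 + z²/n = 1 + 3.841600/53 = 1.072483.
Center = (0.45283 + 0.036242)/1.072483 = 0.45602.
Radicand: p̂(1−p̂)/n + z²/(4n²) = 0.004675000 + 0.000341901 = 0.005016901.
Half-width = 1.960·√0.005016901/1.072483 = 0.12944.
CI: 0.45602 ± 0.12944 = (0.3266, 0.5855).

(0.3266, 0.5855)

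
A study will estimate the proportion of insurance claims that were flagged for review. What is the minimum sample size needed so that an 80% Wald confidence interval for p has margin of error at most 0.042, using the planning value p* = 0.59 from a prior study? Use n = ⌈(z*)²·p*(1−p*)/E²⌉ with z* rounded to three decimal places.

n = 226

z* = 1.282 at the 80% level.
p*(1−p*) = 0.2419.
Required n before rounding: 1.643524 × 0.2419 / 0.042² = 225.379.
⌈225.379⌉ = 226.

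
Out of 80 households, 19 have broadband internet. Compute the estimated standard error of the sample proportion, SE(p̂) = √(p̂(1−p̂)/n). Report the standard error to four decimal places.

p̂ = 19/80 = 0.23750.
p̂(1−p̂) = 0.23750·0.76250 = 0.181094.
Dividing by n and taking the root: √0.002263675 = 0.0476.

SE = 0.0476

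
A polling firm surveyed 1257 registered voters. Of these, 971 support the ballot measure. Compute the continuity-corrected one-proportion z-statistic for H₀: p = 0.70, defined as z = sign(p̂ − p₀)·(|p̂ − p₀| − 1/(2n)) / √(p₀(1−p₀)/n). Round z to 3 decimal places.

p̂ = 971/1257 = 0.77247. p̂ − p₀ = 0.072474.
1/(2n) = 0.000398.
Corrected numerator: |0.072474| − 0.000398 = 0.072076.
Under H₀, SE = √(p₀(1−p₀)/n) = √(0.70·0.30/1257) = √0.000167064 = 0.012925.
z = +0.072076/0.012925 = 5.576.

z = 5.576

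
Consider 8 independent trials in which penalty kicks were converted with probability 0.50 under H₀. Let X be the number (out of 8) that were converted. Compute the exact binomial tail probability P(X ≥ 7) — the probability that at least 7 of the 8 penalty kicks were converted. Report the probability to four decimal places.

P = 0.0352

X ~ Binomial(n=8, p=0.50).
P(X ≥ 7) = C(8,7)·0.50^7·0.50^1 + C(8,8)·0.50^8·0.50^0.
= 0.031250 + 0.003906 = 0.0352.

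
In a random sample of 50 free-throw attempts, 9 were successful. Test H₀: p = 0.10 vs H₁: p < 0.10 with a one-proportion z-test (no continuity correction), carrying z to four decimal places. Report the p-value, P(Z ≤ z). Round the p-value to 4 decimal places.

Sample proportion p̂ = 9/50 = 0.18000.
SE₀ = √(0.10·0.90/50) = 0.042426.
Test statistic (full precision, shown to 4 dp): z = (9/50 − 0.10)/SE₀ ≈ 1.8856.
From the standard normal, P(Z ≤ z) = 0.9703.

p-value = 0.9703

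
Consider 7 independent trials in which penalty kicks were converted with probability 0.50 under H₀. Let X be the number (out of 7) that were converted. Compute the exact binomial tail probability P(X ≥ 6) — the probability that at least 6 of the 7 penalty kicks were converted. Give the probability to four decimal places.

X ~ Binomial(n=7, p=0.50).
P(X ≥ 6) = C(7,6)·0.50^6·0.50^1 + C(7,7)·0.50^7·0.50^0.
= 0.054688 + 0.007812 = 0.0625.

P = 0.0625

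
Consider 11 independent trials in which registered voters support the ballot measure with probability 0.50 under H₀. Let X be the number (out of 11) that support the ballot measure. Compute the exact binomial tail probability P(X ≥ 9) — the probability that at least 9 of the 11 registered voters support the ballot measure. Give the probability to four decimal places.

X is binomial with n = 11 and p = 0.50.
P(X ≥ 9) = C(11,9)·0.50^9·0.50^2 + C(11,10)·0.50^10·0.50^1 + C(11,11)·0.50^11·0.50^0.
= 0.026855 + 0.005371 + 0.000488 = 0.0327.

P = 0.0327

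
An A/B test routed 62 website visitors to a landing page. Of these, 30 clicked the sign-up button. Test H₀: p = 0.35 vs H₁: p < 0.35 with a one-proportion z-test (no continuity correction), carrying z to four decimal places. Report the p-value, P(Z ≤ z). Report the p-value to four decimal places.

p-value = 0.9864

p̂ = 30/62 = 0.48387.
Under H₀, SE = √(p₀(1−p₀)/n) = √(0.35·0.65/62) = √0.003669355 = 0.060575.
z = (p̂ − p₀)/SE = (30/62 − 0.35)/0.060575 ≈ 2.2100.
p-value = P(Z ≤ z) with z = 2.2100 → 0.9864.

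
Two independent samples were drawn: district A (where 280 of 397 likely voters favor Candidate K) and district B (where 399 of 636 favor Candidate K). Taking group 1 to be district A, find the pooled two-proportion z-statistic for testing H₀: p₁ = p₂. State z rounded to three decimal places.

Sample proportions: p̂₁ = 280/397 = 0.70529 and p̂₂ = 399/636 = 0.62736.
Pooled p̂ = (280+399)/(397+636) = 679/1033 = 0.65731.
SE = √[p̂(1−p̂)(1/n₁+1/n₂)] = √[0.65731·0.34269·(1/397+1/636)] ≈ 0.030357.
z = 0.07793/0.030357 = 2.567.

z = 2.567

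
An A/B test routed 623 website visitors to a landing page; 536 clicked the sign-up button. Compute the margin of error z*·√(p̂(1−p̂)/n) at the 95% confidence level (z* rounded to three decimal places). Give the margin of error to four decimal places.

With x = 536 successes in n = 623, p̂ = 0.86035.
SE = √(p̂(1−p̂)/n) = √(0.120146/623) = 0.013887.
z* = 1.960 at the 95% level.
Margin of error = z*·SE = 1.960 × 0.013887 = 0.0272.

ME = 0.0272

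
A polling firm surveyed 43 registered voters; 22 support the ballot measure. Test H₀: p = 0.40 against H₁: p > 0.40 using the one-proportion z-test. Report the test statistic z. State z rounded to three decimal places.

z = 1.494

The sample proportion is 22/43 = 0.51163.
Null standard error: √(0.40·0.60/43) = √0.005581395 = 0.074709.
z = (p̂ − p₀)/SE = (0.51163 − 0.40)/0.074709 = 1.494.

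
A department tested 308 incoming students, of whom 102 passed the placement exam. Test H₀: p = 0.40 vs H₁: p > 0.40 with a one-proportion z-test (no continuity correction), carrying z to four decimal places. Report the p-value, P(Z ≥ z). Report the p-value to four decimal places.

With x = 102 successes in n = 308, p̂ = 0.33117.
Under H₀, SE = √(p₀(1−p₀)/n) = √(0.40·0.60/308) = √0.000779221 = 0.027915.
Test statistic (full precision, shown to 4 dp): z = (102/308 − 0.40)/SE₀ ≈ -2.4658.
p-value = P(Z ≥ z) with z = -2.4658 → 0.9932.

p-value = 0.9932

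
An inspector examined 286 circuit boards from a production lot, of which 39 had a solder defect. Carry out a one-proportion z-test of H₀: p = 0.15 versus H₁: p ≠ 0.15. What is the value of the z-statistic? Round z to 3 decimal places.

z = -0.646

p̂ = 39/286 = 0.13636.
Null standard error: √(0.15·0.85/286) = √0.000445804 = 0.021114.
z = (0.13636 − 0.15)/0.021114 = -0.01364/0.021114 = -0.646.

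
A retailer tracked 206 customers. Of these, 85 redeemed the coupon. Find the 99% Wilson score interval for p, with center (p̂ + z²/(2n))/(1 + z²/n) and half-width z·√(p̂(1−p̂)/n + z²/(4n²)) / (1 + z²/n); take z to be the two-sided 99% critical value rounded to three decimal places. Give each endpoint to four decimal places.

Here p̂ = 85/206 = 0.41262 and z = 2.576 (z² = 6.635776).
Denominator 1 + z²/n = 1 + 6.635776/206 = 1.032213.
Adjusted center: (0.41262 + z²/(2n))/1.032213 = 0.41535.
Radicand: p̂(1−p̂)/n + z²/(4n²) = 0.001176529 + 0.000039093 = 0.001215622.
Half-width = z·√(radicand)/denom = 2.576·0.034866/1.032213 = 0.08701.
Interval: 0.41535 ± 0.08701 → (0.3283, 0.5024).

(0.3283, 0.5024)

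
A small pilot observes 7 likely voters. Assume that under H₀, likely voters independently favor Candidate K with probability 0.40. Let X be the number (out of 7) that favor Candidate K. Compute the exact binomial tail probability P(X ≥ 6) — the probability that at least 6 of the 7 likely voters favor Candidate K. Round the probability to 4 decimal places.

P = 0.0188

X is binomial with n = 7 and p = 0.40.
P(X ≥ 6) = C(7,6)·0.40^6·0.60^1 + C(7,7)·0.40^7·0.60^0.
= 0.017203 + 0.001638 = 0.0188.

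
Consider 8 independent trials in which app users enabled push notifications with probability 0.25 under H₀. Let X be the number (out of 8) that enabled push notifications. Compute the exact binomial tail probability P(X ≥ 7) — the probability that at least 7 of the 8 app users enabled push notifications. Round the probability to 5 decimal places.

X is binomial with n = 8 and p = 0.25.
P(X ≥ 7) = C(8,7)·0.25^7·0.75^1 + C(8,8)·0.25^8·0.75^0.
= 0.000366 + 0.000015 = 0.00038.

P = 0.00038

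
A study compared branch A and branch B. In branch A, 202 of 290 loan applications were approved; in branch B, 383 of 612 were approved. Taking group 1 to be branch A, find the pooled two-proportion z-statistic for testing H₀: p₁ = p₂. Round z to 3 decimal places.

z = 2.078

p̂₁ = 202/290 = 0.69655, p̂₂ = 383/612 = 0.62582.
Pooled p̂ = (202+383)/(290+612) = 585/902 = 0.64856.
SE = √[p̂(1−p̂)(1/n₁+1/n₂)] = √[0.64856·0.35144·(1/290+1/612)] ≈ 0.034035.
z = 0.07073/0.034035 = 2.078.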